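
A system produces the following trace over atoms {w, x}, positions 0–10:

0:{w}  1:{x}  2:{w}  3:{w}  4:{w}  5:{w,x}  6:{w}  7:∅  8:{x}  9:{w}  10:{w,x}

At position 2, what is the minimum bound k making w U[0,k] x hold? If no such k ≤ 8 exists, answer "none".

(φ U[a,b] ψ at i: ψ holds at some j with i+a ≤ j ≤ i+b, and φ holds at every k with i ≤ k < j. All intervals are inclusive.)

Need earliest j ≥ 2 with x, and w at every k in [2,j-1].
  j=2: rhs fails.
  j=3: rhs fails.
  j=4: rhs fails.
  j=5: rhs holds; lhs holds on [2,4]. k = 3.

3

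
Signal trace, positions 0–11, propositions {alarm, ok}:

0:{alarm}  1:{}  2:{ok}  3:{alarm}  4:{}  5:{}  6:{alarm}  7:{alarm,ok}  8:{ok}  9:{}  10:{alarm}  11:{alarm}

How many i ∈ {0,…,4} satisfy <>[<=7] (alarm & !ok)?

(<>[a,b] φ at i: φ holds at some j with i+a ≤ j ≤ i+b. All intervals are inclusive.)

Evaluate at each i in [0,4]:
  i=0: ✓ (witness j=0)
  i=1: ✓ (witness j=3)
  i=2: ✓ (witness j=3)
  i=3: ✓ (witness j=3)
  i=4: ✓ (witness j=6)
Positions where it holds: {0, 1, 2, 3, 4} → 5.

5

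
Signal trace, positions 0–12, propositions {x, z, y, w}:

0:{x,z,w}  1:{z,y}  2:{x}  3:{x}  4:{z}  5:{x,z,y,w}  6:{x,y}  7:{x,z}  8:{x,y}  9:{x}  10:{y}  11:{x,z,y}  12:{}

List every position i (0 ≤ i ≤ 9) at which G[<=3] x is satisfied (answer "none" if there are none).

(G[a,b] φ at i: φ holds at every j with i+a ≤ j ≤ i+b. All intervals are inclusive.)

Evaluate at each i in [0,9]:
  i=0: ✗ (fails at j=1)
  i=1: ✗ (fails at j=1)
  i=2: ✗ (fails at j=4)
  i=3: ✗ (fails at j=4)
  i=4: ✗ (fails at j=4)
  i=5: ✓ (all of [5,8])
  i=6: ✓ (all of [6,9])
  i=7: ✗ (fails at j=10)
  i=8: ✗ (fails at j=10)
  i=9: ✗ (fails at j=10)

5, 6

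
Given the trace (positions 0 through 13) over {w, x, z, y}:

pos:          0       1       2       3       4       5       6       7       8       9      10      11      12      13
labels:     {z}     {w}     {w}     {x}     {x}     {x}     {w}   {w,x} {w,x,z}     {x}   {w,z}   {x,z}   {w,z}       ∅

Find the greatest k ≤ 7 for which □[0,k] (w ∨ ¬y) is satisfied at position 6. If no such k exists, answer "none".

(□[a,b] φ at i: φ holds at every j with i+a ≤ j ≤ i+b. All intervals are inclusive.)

(w ∨ ¬y) must hold from j=6 onward; find where it first fails.
  j=6: holds
  j=7: holds
  j=8: holds
  j=9: holds
  j=10: holds
  j=11: holds
  j=12: holds
  j=13: holds
Holds through j=13; largest k = 7.

7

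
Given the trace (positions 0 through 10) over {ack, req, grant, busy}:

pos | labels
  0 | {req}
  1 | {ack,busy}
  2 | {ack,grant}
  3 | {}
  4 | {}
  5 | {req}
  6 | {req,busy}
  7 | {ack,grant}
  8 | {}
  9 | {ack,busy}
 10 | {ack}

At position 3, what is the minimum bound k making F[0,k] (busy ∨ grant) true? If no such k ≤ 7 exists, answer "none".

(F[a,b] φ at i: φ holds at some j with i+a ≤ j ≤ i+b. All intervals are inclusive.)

Scan j = 3,4,… for (busy ∨ grant):
  j=3: fails
  j=4: fails
  j=5: fails
  j=6: holds
First hit at j=6, so smallest k = 6-3 = 3.

3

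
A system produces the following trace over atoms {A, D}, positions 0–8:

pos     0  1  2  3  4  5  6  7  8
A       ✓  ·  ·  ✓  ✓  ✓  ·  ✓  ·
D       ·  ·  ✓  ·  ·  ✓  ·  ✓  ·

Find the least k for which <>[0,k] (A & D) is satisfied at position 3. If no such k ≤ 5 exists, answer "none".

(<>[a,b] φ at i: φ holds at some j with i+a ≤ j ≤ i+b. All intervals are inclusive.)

Scan j = 3,4,… for (A & D):
  j=3: fails
  j=4: fails
  j=5: holds
First hit at j=5, so smallest k = 5-3 = 2.

2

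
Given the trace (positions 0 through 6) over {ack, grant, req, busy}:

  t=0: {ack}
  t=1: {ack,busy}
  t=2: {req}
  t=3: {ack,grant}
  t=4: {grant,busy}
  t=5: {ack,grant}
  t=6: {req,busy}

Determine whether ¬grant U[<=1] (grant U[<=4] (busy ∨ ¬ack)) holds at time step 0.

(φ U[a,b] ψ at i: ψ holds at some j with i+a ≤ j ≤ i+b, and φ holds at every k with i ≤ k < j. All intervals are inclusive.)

Need some j in [0,1] with (grant U[<=4] (busy ∨ ¬ack)), and ¬grant at every k in [0,j-1].
  j=0: (grant U[<=4] (busy ∨ ¬ack)) — fails.
  j=1: (grant U[<=4] (busy ∨ ¬ack)) holds; ¬grant holds at every k in [0,0] → satisfied.

True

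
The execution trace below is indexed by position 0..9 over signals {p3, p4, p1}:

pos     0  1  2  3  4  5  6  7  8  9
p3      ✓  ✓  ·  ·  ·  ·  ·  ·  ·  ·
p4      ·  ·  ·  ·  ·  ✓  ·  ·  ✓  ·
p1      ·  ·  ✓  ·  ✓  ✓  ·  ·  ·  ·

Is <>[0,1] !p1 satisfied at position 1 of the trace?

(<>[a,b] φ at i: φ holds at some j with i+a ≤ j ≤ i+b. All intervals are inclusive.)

Check !p1 at each j in [1,2]:
  j=1: true
  j=2: false
Found at j=1 → formula holds.

True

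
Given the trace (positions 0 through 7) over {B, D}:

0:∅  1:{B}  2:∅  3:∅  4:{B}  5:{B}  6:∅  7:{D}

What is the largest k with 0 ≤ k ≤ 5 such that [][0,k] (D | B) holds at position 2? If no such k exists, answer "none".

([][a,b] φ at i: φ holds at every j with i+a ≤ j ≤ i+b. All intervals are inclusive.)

none

(D | B) must hold from j=2 onward; find where it first fails.
  j=2: fails → no k works.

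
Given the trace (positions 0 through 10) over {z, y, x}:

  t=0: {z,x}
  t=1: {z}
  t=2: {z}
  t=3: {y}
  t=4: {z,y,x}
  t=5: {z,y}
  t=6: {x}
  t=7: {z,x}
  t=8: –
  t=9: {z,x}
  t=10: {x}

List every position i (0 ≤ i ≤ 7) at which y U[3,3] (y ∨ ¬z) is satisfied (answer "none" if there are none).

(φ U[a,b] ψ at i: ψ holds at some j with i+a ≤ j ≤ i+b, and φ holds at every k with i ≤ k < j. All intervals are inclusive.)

Evaluate at each i in [0,7]:
  i=0: ✗ (lhs fails at k=0 before rhs at j=3)
  i=1: ✗ (lhs fails at k=1 before rhs at j=4)
  i=2: ✗ (lhs fails at k=2 before rhs at j=5)
  i=3: ✓ (rhs at j=6; lhs holds on [3,5])
  i=4: ✗ (no rhs in [7,7])
  i=5: ✗ (lhs fails at k=6 before rhs at j=8)
  i=6: ✗ (no rhs in [9,9])
  i=7: ✗ (lhs fails at k=7 before rhs at j=10)

3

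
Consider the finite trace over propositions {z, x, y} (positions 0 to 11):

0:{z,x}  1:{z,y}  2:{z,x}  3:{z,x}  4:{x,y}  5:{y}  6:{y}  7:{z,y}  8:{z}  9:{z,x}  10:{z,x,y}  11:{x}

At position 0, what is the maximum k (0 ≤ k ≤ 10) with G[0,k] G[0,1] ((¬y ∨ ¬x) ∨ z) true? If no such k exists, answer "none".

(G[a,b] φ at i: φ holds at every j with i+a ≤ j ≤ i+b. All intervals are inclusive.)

2

G[0,1] ((¬y ∨ ¬x) ∨ z) must hold from j=0 onward; find where it first fails.
  j=0: holds
  j=1: holds
  j=2: holds
  j=3: fails
Holds on [0,2], so largest k = 2.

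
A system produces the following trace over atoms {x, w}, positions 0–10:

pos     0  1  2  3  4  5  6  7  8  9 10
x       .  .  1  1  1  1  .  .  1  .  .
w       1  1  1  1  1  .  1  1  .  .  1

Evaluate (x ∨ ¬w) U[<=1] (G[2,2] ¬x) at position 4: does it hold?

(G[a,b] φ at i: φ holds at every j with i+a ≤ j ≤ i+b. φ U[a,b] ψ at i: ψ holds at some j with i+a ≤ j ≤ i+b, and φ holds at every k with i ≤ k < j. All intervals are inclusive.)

Need some j in [4,5] with G[2,2] ¬x, and (x ∨ ¬w) at every k in [4,j-1].
  j=4: G[2,2] ¬x holds; no prefix to check → satisfied.

Holds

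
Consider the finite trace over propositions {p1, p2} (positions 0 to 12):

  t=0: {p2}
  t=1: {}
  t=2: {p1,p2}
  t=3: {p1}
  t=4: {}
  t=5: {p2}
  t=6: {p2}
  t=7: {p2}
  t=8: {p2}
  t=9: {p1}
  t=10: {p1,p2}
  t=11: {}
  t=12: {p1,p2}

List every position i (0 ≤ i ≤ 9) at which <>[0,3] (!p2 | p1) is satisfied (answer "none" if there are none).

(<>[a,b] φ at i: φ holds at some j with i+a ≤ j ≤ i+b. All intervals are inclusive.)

Evaluate at each i in [0,9]:
  i=0: ✓ (witness j=1)
  i=1: ✓ (witness j=1)
  i=2: ✓ (witness j=2)
  i=3: ✓ (witness j=3)
  i=4: ✓ (witness j=4)
  i=5: ✗ (none in [5,8])
  i=6: ✓ (witness j=9)
  i=7: ✓ (witness j=9)
  i=8: ✓ (witness j=9)
  i=9: ✓ (witness j=9)

0, 1, 2, 3, 4, 6, 7, 8, 9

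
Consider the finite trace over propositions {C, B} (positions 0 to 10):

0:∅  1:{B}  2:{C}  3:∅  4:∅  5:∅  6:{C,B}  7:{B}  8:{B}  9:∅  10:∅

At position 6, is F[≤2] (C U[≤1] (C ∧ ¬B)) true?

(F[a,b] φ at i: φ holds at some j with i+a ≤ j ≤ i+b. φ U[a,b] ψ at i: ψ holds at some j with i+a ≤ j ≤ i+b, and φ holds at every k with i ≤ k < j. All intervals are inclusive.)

False

Check (C U[≤1] (C ∧ ¬B)) at each j in [6,8]:
  j=6: fails
  j=7: fails
  j=8: fails
No position in the window satisfies it → formula fails.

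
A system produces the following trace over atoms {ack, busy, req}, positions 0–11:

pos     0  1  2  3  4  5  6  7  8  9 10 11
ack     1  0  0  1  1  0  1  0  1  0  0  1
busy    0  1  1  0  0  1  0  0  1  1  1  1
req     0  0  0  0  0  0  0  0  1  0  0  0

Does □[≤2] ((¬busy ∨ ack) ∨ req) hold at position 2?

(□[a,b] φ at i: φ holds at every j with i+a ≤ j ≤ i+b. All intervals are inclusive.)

Check ((¬busy ∨ ack) ∨ req) at every j in [2,4]:
  j=2: false
  j=3: true
  j=4: true
Fails at j=2 → formula fails.

Does not hold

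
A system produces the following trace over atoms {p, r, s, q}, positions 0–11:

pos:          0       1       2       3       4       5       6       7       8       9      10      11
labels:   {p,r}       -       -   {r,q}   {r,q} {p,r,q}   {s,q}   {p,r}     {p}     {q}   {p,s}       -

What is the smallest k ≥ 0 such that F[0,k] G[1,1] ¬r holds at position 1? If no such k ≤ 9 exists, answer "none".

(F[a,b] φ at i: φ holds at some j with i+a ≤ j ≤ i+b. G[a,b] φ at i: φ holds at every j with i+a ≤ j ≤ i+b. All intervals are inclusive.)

0

Scan j = 1,2,… for G[1,1] ¬r:
  j=1: holds
First hit at j=1, so smallest k = 1-1 = 0.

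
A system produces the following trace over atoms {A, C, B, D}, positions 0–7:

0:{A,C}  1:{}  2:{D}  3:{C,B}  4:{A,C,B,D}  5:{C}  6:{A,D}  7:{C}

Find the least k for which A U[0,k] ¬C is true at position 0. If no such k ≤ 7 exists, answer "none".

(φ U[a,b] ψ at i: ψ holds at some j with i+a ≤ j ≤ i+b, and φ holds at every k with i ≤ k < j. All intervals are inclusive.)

1

Need earliest j ≥ 0 with ¬C, and A at every k in [0,j-1].
  j=0: rhs fails.
  j=1: rhs holds; lhs holds on [0,0]. k = 1.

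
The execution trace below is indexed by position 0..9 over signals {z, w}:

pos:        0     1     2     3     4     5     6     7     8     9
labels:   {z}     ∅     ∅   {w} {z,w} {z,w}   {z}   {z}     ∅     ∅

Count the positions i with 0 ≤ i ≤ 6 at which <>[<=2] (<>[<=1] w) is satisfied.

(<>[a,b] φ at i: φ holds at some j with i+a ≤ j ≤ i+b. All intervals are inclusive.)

Evaluate at each i in [0,6]:
  i=0: ✓ (witness j=2)
  i=1: ✓ (witness j=2)
  i=2: ✓ (witness j=2)
  i=3: ✓ (witness j=3)
  i=4: ✓ (witness j=4)
  i=5: ✓ (witness j=5)
  i=6: ✗ (none in [6,8])
Positions where it holds: {0, 1, 2, 3, 4, 5} → 6.

6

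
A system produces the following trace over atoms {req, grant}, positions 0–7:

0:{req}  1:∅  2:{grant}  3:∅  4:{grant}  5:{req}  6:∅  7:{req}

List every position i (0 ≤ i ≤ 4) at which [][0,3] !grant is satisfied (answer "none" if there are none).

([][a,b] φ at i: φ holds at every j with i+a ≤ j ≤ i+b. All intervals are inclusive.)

none

Evaluate at each i in [0,4]:
  i=0: ✗ (fails at j=2)
  i=1: ✗ (fails at j=2)
  i=2: ✗ (fails at j=2)
  i=3: ✗ (fails at j=4)
  i=4: ✗ (fails at j=4)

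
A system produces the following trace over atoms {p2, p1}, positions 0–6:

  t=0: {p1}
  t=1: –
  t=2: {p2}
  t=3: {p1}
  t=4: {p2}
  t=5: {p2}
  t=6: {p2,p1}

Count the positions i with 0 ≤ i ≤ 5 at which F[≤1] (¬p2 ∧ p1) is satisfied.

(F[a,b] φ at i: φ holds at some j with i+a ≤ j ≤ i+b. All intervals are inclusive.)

3

Evaluate at each i in [0,5]:
  i=0: ✓ (witness j=0)
  i=1: ✗ (none in [1,2])
  i=2: ✓ (witness j=3)
  i=3: ✓ (witness j=3)
  i=4: ✗ (none in [4,5])
  i=5: ✗ (none in [5,6])
Positions where it holds: {0, 2, 3} → 3.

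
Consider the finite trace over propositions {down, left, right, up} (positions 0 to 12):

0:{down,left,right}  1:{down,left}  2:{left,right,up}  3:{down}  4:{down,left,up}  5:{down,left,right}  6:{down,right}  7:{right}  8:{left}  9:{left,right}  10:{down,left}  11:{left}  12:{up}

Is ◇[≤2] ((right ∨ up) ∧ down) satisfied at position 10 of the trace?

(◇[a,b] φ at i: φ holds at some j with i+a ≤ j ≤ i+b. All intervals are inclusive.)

Check ((right ∨ up) ∧ down) at each j in [10,12]:
  j=10: false
  j=11: false
  j=12: false
No position in the window satisfies it → formula fails.

False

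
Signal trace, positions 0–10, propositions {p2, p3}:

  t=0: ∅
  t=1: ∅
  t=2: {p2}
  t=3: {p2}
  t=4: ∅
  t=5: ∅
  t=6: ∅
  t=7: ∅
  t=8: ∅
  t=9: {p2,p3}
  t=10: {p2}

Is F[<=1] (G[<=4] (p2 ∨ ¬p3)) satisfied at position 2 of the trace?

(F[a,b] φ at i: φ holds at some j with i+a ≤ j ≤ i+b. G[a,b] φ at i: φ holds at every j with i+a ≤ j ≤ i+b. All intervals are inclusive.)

Holds

Check G[<=4] (p2 ∨ ¬p3) at each j in [2,3]:
  j=2: holds on [2,6]
  j=3: holds on [3,7]
Found at j=2 → formula holds.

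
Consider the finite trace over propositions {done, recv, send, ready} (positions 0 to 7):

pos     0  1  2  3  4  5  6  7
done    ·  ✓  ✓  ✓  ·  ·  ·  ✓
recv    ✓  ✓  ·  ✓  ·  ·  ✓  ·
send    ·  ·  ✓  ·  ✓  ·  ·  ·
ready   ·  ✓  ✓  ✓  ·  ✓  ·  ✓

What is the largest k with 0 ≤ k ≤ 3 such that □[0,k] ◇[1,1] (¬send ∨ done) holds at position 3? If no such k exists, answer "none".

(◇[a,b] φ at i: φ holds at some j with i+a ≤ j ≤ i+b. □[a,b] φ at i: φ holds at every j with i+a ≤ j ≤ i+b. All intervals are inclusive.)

none

◇[1,1] (¬send ∨ done) must hold from j=3 onward; find where it first fails.
  j=3: fails → no k works.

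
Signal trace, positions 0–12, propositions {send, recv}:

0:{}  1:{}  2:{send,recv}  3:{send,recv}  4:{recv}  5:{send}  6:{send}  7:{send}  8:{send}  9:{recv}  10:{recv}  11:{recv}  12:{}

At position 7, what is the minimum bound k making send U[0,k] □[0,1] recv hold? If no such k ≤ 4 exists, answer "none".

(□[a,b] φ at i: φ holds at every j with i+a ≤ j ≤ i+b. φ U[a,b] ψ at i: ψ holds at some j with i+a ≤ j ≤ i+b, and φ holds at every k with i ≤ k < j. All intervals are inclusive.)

2

Need earliest j ≥ 7 with □[0,1] recv, and send at every k in [7,j-1].
  j=7: rhs fails.
  j=8: rhs fails.
  j=9: rhs holds; lhs holds on [7,8]. k = 2.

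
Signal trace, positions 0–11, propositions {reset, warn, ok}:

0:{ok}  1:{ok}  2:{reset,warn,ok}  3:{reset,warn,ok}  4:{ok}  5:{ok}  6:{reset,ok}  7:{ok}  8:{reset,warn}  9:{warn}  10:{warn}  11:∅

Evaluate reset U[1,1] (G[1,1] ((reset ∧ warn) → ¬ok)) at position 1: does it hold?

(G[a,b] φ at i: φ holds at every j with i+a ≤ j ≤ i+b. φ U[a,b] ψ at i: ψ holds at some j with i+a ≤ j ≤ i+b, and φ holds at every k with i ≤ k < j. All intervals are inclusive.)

Need some j in [2,2] with G[1,1] ((reset ∧ warn) → ¬ok), and reset at every k in [1,j-1].
  j=2: G[1,1] ((reset ∧ warn) → ¬ok) — fails at 3.
No j in the window works → until fails.

Does not hold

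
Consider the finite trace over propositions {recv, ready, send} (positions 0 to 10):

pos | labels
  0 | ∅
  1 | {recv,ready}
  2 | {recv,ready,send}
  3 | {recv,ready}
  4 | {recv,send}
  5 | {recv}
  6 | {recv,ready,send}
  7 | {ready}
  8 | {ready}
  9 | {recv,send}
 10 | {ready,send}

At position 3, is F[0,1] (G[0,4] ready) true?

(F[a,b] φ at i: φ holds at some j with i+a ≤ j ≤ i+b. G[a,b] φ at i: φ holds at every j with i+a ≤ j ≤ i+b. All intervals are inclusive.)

Check G[0,4] ready at each j in [3,4]:
  j=3: fails at 4
  j=4: fails at 4
No position in the window satisfies it → formula fails.

No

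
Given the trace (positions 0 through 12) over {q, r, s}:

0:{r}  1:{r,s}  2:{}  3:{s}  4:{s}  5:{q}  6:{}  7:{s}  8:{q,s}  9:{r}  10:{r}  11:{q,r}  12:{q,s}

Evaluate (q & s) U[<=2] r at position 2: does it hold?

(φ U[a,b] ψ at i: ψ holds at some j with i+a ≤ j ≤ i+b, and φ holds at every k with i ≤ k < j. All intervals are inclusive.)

Need some j in [2,4] with r, and (q & s) at every k in [2,j-1].
  j=2: r false.
  j=3: r false.
  j=4: r false.
No j in the window works → until fails.

No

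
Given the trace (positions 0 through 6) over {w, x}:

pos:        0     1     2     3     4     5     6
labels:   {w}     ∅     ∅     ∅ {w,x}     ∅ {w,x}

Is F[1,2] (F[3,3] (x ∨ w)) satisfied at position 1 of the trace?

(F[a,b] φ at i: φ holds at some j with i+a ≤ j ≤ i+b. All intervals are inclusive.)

Check F[3,3] (x ∨ w) at each j in [2,3]:
  j=2: fails (none in [5,5])
  j=3: holds (witness at 6)
Found at j=3 → formula holds.

Holds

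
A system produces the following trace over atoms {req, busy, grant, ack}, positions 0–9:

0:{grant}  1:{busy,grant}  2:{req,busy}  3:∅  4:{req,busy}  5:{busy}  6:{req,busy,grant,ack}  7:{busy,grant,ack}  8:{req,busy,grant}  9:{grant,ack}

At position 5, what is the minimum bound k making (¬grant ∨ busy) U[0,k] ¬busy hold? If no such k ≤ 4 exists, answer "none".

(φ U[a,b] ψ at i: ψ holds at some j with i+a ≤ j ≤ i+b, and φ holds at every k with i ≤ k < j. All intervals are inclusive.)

Need earliest j ≥ 5 with ¬busy, and (¬grant ∨ busy) at every k in [5,j-1].
  j=5: rhs fails.
  j=6: rhs fails.
  j=7: rhs fails.
  j=8: rhs fails.
  j=9: rhs holds; lhs holds on [5,8]. k = 4.

4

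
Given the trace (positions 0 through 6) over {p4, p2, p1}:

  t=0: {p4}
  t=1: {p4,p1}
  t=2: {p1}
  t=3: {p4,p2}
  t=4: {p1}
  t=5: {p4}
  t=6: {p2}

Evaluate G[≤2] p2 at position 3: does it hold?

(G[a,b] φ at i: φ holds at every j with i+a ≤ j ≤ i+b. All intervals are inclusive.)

Does not hold

Check p2 at every j in [3,5]:
  j=3: true
  j=4: false
  j=5: false
Fails at j=4 → formula fails.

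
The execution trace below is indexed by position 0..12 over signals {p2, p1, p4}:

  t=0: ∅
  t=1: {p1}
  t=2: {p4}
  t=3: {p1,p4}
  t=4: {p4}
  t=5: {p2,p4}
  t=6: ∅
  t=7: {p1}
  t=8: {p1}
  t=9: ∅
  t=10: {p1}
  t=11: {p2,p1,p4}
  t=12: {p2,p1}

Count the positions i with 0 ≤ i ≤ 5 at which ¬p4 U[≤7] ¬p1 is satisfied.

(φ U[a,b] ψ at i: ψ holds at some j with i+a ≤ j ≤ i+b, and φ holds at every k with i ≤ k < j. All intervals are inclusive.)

5

Evaluate at each i in [0,5]:
  i=0: ✓ (rhs at j=0)
  i=1: ✓ (rhs at j=2; lhs holds on [1,1])
  i=2: ✓ (rhs at j=2)
  i=3: ✗ (lhs fails at k=3 before rhs at j=4)
  i=4: ✓ (rhs at j=4)
  i=5: ✓ (rhs at j=5)
Positions where it holds: {0, 1, 2, 4, 5} → 5.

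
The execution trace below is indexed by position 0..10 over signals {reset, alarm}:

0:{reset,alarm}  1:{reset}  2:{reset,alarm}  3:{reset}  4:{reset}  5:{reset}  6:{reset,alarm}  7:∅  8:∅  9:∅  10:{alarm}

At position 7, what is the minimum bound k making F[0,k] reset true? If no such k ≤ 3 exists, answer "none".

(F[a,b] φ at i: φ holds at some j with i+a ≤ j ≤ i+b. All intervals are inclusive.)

none

Scan j = 7,8,… for reset:
  j=7: fails
  j=8: fails
  j=9: fails
  j=10: fails
No j in [7,10] satisfies it → none.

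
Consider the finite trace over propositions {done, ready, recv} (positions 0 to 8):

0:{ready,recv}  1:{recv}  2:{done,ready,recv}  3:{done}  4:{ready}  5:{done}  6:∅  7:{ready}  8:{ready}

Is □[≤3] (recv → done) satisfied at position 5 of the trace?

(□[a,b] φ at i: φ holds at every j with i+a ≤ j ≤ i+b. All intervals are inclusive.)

Check (recv → done) at every j in [5,8]:
  j=5: antecedent false → ✓
  j=6: antecedent false → ✓
  j=7: antecedent false → ✓
  j=8: antecedent false → ✓
All positions satisfy it → formula holds.

Yes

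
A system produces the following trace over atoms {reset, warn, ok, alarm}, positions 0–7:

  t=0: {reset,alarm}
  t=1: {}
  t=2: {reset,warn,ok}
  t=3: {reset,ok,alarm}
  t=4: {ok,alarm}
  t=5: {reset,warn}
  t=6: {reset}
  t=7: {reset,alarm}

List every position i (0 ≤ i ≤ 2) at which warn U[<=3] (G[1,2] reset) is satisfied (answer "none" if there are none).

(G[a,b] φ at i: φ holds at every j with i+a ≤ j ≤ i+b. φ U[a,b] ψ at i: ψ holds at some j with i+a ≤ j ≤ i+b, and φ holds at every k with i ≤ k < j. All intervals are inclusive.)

1

Evaluate at each i in [0,2]:
  i=0: ✗ (lhs fails at k=0 before rhs at j=1)
  i=1: ✓ (rhs at j=1)
  i=2: ✗ (lhs fails at k=3 before rhs at j=4)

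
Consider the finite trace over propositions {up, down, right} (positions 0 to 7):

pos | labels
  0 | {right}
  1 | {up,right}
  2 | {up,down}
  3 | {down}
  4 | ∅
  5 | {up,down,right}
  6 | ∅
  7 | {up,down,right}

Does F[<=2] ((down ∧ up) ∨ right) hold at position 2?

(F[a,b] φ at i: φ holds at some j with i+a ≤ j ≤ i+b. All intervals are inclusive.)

True

Check ((down ∧ up) ∨ right) at each j in [2,4]:
  j=2: true
  j=3: false
  j=4: false
Found at j=2 → formula holds.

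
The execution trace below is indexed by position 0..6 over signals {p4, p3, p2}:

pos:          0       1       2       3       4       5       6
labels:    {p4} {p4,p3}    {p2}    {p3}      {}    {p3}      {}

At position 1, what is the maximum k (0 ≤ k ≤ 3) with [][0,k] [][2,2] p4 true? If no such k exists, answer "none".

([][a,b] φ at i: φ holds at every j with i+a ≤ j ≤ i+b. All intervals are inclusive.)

none

[][2,2] p4 must hold from j=1 onward; find where it first fails.
  j=1: fails → no k works.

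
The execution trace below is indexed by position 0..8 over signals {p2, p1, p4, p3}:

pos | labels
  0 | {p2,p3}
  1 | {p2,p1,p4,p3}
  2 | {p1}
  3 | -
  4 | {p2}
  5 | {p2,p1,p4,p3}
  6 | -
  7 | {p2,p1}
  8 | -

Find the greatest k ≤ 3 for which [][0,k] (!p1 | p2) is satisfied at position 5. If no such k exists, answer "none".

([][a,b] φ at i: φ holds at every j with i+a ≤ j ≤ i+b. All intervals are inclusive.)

3

(!p1 | p2) must hold from j=5 onward; find where it first fails.
  j=5: holds
  j=6: holds
  j=7: holds
  j=8: holds
Holds through j=8; largest k = 3.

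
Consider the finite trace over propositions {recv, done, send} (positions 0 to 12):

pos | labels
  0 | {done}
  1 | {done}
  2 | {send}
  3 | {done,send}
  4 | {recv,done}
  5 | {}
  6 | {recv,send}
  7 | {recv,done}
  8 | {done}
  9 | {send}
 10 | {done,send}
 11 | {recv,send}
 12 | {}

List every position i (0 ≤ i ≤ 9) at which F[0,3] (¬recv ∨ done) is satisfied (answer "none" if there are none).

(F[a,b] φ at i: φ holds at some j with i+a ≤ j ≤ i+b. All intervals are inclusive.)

0, 1, 2, 3, 4, 5, 6, 7, 8, 9

Evaluate at each i in [0,9]:
  i=0: ✓ (witness j=0)
  i=1: ✓ (witness j=1)
  i=2: ✓ (witness j=2)
  i=3: ✓ (witness j=3)
  i=4: ✓ (witness j=4)
  i=5: ✓ (witness j=5)
  i=6: ✓ (witness j=7)
  i=7: ✓ (witness j=7)
  i=8: ✓ (witness j=8)
  i=9: ✓ (witness j=9)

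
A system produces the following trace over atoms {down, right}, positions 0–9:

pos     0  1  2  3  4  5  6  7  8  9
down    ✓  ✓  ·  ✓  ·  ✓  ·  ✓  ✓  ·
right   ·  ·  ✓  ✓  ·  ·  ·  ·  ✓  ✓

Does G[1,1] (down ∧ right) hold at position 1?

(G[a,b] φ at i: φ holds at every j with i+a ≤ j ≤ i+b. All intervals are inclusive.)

Does not hold

Check (down ∧ right) at every j in [2,2]:
  j=2: false
Fails at j=2 → formula fails.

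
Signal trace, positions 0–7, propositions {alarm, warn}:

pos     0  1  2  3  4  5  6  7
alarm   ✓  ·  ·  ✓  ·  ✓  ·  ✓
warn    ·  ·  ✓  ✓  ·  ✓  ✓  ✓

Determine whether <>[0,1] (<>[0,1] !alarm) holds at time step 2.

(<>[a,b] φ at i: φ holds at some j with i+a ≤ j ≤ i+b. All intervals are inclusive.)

Check <>[0,1] !alarm at each j in [2,3]:
  j=2: holds (witness at 2)
  j=3: holds (witness at 4)
Found at j=2 → formula holds.

Yes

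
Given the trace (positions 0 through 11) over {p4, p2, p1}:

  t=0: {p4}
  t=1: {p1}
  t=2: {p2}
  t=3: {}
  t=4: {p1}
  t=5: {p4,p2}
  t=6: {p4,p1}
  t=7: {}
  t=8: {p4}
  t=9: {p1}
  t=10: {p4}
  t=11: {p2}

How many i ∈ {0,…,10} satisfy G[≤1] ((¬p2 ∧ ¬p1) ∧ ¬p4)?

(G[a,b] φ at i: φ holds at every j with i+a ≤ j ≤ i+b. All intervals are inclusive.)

0

Evaluate at each i in [0,10]:
  i=0: ✗ (fails at j=0)
  i=1: ✗ (fails at j=1)
  i=2: ✗ (fails at j=2)
  i=3: ✗ (fails at j=4)
  i=4: ✗ (fails at j=4)
  i=5: ✗ (fails at j=5)
  i=6: ✗ (fails at j=6)
  i=7: ✗ (fails at j=8)
  i=8: ✗ (fails at j=8)
  i=9: ✗ (fails at j=9)
  i=10: ✗ (fails at j=10)
Positions where it holds: {} → 0.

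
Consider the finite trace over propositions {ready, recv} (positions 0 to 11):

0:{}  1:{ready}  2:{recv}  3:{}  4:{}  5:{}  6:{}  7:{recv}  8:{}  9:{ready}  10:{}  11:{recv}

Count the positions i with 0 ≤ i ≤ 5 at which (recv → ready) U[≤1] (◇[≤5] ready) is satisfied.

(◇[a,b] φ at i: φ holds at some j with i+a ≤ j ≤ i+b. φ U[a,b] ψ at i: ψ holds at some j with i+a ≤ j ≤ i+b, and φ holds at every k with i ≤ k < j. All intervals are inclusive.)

Evaluate at each i in [0,5]:
  i=0: ✓ (rhs at j=0)
  i=1: ✓ (rhs at j=1)
  i=2: ✗ (no rhs in [2,3])
  i=3: ✓ (rhs at j=4; lhs holds on [3,3])
  i=4: ✓ (rhs at j=4)
  i=5: ✓ (rhs at j=5)
Positions where it holds: {0, 1, 3, 4, 5} → 5.

5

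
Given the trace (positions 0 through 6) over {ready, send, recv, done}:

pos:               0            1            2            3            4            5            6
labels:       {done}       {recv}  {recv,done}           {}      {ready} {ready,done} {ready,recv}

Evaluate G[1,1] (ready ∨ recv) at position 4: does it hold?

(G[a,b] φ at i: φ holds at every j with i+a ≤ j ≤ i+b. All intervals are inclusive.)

Check (ready ∨ recv) at every j in [5,5]:
  j=5: true
All positions satisfy it → formula holds.

True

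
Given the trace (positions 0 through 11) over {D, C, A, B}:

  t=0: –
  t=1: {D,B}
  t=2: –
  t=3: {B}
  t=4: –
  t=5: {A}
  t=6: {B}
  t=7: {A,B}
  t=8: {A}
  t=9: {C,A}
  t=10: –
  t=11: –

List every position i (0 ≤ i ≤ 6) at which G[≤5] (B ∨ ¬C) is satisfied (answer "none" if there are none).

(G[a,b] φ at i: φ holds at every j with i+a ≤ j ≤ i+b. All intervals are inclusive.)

Evaluate at each i in [0,6]:
  i=0: ✓ (all of [0,5])
  i=1: ✓ (all of [1,6])
  i=2: ✓ (all of [2,7])
  i=3: ✓ (all of [3,8])
  i=4: ✗ (fails at j=9)
  i=5: ✗ (fails at j=9)
  i=6: ✗ (fails at j=9)

0, 1, 2, 3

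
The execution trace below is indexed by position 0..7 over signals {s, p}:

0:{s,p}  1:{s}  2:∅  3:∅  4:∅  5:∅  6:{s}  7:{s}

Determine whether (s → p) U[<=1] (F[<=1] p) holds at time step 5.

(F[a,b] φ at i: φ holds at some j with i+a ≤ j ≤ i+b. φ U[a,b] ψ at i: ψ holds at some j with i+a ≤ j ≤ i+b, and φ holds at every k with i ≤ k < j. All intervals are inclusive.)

Need some j in [5,6] with F[<=1] p, and (s → p) at every k in [5,j-1].
  j=5: F[<=1] p — fails (none in [5,6]).
  j=6: F[<=1] p — fails (none in [6,7]).
No j in the window works → until fails.

False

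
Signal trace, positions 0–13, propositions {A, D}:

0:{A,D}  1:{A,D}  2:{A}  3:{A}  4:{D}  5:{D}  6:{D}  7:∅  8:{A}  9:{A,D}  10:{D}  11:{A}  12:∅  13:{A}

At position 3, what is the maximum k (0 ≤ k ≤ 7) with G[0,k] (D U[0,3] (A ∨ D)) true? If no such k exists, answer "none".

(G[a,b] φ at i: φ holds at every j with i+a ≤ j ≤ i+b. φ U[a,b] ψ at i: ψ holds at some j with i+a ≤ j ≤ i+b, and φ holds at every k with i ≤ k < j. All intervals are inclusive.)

3

(D U[0,3] (A ∨ D)) must hold from j=3 onward; find where it first fails.
  j=3: holds
  j=4: holds
  j=5: holds
  j=6: holds
  j=7: fails
Holds on [3,6], so largest k = 3.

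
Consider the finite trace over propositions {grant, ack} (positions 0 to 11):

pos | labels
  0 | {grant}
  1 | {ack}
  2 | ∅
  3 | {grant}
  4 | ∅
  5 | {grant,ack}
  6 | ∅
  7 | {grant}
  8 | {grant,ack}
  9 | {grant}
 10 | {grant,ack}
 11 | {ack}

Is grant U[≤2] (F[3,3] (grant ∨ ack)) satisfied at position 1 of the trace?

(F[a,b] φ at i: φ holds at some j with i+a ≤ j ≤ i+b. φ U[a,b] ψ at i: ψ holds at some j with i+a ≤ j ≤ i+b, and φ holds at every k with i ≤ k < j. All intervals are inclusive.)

False

Need some j in [1,3] with F[3,3] (grant ∨ ack), and grant at every k in [1,j-1].
  j=1: F[3,3] (grant ∨ ack) — fails (none in [4,4]).
  j=2: F[3,3] (grant ∨ ack) holds, but grant fails at k=1 → not this j.
  j=3: F[3,3] (grant ∨ ack) — fails (none in [6,6]).
No j in the window works → until fails.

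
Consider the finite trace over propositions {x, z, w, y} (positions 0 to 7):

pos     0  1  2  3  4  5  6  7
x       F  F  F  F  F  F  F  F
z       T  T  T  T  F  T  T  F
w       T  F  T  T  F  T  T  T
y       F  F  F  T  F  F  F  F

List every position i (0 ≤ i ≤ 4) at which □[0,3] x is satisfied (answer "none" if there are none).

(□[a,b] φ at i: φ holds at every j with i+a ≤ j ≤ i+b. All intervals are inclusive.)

Evaluate at each i in [0,4]:
  i=0: ✗ (fails at j=0)
  i=1: ✗ (fails at j=1)
  i=2: ✗ (fails at j=2)
  i=3: ✗ (fails at j=3)
  i=4: ✗ (fails at j=4)

none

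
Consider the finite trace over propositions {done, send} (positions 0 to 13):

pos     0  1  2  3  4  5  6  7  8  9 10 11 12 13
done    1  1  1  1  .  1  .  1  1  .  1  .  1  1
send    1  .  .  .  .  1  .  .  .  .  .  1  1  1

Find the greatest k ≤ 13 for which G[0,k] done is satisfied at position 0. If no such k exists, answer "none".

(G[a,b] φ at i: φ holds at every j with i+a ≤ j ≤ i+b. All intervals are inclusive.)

done must hold from j=0 onward; find where it first fails.
  j=0: holds
  j=1: holds
  j=2: holds
  j=3: holds
  j=4: fails
Holds on [0,3], so largest k = 3.

3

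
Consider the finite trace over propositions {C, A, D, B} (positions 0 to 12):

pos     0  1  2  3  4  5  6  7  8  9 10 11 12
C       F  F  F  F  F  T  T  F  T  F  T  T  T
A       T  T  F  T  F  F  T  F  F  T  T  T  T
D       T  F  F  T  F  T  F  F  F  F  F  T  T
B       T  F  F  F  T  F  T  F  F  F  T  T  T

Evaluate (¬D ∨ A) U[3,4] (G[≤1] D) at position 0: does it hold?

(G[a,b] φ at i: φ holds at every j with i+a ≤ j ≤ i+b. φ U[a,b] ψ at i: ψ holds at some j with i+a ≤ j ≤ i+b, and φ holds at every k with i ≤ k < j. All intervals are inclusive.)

Need some j in [3,4] with G[≤1] D, and (¬D ∨ A) at every k in [0,j-1].
  j=3: G[≤1] D — fails at 4.
  j=4: G[≤1] D — fails at 4.
No j in the window works → until fails.

False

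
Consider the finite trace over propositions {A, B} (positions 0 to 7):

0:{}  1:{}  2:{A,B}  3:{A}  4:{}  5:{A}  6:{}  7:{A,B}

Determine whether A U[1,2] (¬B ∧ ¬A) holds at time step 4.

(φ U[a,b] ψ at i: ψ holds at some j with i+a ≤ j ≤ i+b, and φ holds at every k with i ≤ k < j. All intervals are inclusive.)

Need some j in [5,6] with (¬B ∧ ¬A), and A at every k in [4,j-1].
  j=5: (¬B ∧ ¬A) false.
  j=6: (¬B ∧ ¬A) holds, but A fails at k=4 → not this j.
No j in the window works → until fails.

No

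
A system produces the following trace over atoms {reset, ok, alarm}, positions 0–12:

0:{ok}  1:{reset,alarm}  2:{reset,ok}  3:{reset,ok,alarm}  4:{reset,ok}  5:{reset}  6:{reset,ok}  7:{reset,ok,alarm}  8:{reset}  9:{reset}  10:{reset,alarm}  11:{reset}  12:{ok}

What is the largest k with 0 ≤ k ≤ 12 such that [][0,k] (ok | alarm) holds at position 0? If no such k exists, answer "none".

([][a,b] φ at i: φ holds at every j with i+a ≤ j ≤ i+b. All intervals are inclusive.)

4

(ok | alarm) must hold from j=0 onward; find where it first fails.
  j=0: holds
  j=1: holds
  j=2: holds
  j=3: holds
  j=4: holds
  j=5: fails
Holds on [0,4], so largest k = 4.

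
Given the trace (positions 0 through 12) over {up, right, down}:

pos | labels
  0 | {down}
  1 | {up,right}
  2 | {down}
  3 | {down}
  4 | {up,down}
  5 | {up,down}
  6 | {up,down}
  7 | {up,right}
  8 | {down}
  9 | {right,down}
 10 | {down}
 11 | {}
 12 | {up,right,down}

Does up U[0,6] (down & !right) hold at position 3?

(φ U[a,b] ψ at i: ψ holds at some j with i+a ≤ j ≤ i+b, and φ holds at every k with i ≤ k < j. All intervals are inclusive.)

True

Need some j in [3,9] with (down & !right), and up at every k in [3,j-1].
  j=3: (down & !right) holds; no prefix to check → satisfied.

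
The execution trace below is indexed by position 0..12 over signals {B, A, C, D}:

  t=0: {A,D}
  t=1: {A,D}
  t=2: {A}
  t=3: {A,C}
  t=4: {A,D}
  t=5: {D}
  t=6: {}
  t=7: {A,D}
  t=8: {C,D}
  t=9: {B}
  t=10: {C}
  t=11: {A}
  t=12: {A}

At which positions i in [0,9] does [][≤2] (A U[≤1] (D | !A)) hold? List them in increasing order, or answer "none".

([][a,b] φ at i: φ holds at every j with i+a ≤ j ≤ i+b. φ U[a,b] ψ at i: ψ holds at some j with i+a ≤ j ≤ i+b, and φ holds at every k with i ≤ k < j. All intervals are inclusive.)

3, 4, 5, 6, 7, 8

Evaluate at each i in [0,9]:
  i=0: ✗ (fails at j=2)
  i=1: ✗ (fails at j=2)
  i=2: ✗ (fails at j=2)
  i=3: ✓ (all of [3,5])
  i=4: ✓ (all of [4,6])
  i=5: ✓ (all of [5,7])
  i=6: ✓ (all of [6,8])
  i=7: ✓ (all of [7,9])
  i=8: ✓ (all of [8,10])
  i=9: ✗ (fails at j=11)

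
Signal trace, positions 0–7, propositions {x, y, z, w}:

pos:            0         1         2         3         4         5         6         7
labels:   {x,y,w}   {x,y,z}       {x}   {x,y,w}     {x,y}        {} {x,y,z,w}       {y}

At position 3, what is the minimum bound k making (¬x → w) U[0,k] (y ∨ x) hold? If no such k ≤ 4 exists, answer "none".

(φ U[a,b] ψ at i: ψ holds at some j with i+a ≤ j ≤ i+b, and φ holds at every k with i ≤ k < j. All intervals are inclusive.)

0

Need earliest j ≥ 3 with (y ∨ x), and (¬x → w) at every k in [3,j-1].
  j=3: rhs holds (empty prefix). k = 0.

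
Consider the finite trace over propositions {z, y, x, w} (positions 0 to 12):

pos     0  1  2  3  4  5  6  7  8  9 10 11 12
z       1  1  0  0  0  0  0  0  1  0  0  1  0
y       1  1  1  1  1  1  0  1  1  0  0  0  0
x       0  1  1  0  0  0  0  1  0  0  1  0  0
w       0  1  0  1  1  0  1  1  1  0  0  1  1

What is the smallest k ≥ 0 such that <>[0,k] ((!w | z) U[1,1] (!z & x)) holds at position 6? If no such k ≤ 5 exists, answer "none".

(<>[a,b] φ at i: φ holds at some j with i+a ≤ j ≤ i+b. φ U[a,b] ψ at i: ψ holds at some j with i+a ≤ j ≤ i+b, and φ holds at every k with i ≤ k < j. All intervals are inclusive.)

3

Scan j = 6,7,… for ((!w | z) U[1,1] (!z & x)):
  j=6: fails
  j=7: fails
  j=8: fails
  j=9: holds
First hit at j=9, so smallest k = 9-6 = 3.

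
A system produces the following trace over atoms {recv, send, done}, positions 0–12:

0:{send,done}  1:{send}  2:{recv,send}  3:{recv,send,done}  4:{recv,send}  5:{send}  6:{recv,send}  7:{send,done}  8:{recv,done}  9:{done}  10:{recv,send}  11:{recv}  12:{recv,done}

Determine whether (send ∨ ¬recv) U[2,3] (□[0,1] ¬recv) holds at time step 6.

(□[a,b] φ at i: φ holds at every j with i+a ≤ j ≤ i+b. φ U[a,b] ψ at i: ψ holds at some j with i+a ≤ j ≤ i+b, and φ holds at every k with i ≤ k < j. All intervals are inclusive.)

Need some j in [8,9] with □[0,1] ¬recv, and (send ∨ ¬recv) at every k in [6,j-1].
  j=8: □[0,1] ¬recv — fails at 8.
  j=9: □[0,1] ¬recv — fails at 10.
No j in the window works → until fails.

False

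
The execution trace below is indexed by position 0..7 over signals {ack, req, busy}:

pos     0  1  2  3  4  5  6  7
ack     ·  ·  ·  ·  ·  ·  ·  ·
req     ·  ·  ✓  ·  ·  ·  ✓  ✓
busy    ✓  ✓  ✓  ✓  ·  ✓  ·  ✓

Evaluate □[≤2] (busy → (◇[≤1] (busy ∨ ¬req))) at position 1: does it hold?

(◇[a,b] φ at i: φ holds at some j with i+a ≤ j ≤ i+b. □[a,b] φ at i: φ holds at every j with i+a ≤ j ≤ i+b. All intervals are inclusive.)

True

Check (busy → (◇[≤1] (busy ∨ ¬req))) at every j in [1,3]:
  j=1: antecedent true; consequent holds (witness at 1) → ✓
  j=2: antecedent true; consequent holds (witness at 2) → ✓
  j=3: antecedent true; consequent holds (witness at 3) → ✓
All positions satisfy it → formula holds.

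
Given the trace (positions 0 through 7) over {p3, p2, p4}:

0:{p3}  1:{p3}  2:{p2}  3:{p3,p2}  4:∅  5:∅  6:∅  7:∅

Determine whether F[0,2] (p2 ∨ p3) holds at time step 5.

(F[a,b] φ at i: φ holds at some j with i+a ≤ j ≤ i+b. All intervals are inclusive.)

Check (p2 ∨ p3) at each j in [5,7]:
  j=5: false
  j=6: false
  j=7: false
No position in the window satisfies it → formula fails.

False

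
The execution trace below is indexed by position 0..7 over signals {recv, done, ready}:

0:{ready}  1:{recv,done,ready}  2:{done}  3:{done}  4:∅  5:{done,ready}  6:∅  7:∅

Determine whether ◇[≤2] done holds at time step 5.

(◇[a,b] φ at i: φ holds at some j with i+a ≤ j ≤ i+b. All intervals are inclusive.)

Holds

Check done at each j in [5,7]:
  j=5: true
  j=6: false
  j=7: false
Found at j=5 → formula holds.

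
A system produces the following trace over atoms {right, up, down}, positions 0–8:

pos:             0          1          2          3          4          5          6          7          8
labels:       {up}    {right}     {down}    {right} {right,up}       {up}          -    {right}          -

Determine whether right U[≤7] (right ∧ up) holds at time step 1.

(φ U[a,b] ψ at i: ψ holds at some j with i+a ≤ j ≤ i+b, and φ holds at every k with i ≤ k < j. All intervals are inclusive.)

False

Need some j in [1,8] with (right ∧ up), and right at every k in [1,j-1].
  j=1: (right ∧ up) false.
  j=2: (right ∧ up) false.
  j=3: (right ∧ up) false.
  j=4: (right ∧ up) holds, but right fails at k=2 → not this j.
  j=5: (right ∧ up) false.
  j=6: (right ∧ up) false.
  j=7: (right ∧ up) false.
  j=8: (right ∧ up) false.
No j in the window works → until fails.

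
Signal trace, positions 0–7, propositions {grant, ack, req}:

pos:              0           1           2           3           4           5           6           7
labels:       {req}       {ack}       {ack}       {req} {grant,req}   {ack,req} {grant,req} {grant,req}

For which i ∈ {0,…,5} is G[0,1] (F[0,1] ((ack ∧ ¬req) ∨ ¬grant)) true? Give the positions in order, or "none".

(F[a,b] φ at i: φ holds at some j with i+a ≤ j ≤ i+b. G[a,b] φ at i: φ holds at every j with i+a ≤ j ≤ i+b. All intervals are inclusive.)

0, 1, 2, 3, 4

Evaluate at each i in [0,5]:
  i=0: ✓ (all of [0,1])
  i=1: ✓ (all of [1,2])
  i=2: ✓ (all of [2,3])
  i=3: ✓ (all of [3,4])
  i=4: ✓ (all of [4,5])
  i=5: ✗ (fails at j=6)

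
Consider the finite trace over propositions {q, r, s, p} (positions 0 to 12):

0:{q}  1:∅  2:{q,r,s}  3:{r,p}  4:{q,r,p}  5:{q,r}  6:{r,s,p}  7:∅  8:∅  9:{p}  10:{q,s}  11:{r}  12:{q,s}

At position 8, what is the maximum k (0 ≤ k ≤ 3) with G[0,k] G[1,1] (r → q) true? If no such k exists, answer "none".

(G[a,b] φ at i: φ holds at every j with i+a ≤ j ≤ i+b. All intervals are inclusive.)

G[1,1] (r → q) must hold from j=8 onward; find where it first fails.
  j=8: holds
  j=9: holds
  j=10: fails
Holds on [8,9], so largest k = 1.

1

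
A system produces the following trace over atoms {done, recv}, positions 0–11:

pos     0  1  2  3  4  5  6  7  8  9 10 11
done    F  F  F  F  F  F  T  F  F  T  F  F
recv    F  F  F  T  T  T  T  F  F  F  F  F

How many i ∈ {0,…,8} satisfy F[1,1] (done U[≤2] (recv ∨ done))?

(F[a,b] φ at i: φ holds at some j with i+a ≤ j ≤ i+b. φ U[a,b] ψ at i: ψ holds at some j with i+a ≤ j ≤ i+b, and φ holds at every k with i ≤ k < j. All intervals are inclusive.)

5

Evaluate at each i in [0,8]:
  i=0: ✗ (none in [1,1])
  i=1: ✗ (none in [2,2])
  i=2: ✓ (witness j=3)
  i=3: ✓ (witness j=4)
  i=4: ✓ (witness j=5)
  i=5: ✓ (witness j=6)
  i=6: ✗ (none in [7,7])
  i=7: ✗ (none in [8,8])
  i=8: ✓ (witness j=9)
Positions where it holds: {2, 3, 4, 5, 8} → 5.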